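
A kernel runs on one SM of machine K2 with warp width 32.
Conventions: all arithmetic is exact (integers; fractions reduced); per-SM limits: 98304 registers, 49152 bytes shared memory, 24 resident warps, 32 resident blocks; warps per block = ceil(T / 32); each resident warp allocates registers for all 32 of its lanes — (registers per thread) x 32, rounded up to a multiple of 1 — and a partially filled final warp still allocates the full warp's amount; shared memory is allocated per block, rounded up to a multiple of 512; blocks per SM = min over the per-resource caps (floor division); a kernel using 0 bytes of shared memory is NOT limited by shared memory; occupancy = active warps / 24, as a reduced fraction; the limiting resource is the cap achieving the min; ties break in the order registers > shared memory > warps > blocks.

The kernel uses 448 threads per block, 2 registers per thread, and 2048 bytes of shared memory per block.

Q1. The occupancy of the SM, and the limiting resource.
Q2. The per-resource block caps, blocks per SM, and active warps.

Answer: occupancy 7/12, limited by warps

registers: 109 blocks
shared memory: 24 blocks
warps: 1 block
blocks: 32 blocks

Answer: 1 block, 14 active warps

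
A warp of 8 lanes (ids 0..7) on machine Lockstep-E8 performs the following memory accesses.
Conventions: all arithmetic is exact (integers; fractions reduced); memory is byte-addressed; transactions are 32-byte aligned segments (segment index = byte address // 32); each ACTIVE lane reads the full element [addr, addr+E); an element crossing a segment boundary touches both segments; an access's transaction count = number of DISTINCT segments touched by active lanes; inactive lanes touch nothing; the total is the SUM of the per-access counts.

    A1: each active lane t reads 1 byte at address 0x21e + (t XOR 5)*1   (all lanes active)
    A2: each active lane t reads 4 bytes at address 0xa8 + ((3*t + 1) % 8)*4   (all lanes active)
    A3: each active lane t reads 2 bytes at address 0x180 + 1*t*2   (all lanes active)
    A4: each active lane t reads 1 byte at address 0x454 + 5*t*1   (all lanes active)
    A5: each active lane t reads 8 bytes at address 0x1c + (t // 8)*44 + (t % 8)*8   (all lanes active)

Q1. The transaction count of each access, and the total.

A1: 2 transactions
A2: 2 transactions
A3: 1 transaction
A4: 2 transactions
A5: 3 transactions

Answer: 2,2,1,2,3; total 10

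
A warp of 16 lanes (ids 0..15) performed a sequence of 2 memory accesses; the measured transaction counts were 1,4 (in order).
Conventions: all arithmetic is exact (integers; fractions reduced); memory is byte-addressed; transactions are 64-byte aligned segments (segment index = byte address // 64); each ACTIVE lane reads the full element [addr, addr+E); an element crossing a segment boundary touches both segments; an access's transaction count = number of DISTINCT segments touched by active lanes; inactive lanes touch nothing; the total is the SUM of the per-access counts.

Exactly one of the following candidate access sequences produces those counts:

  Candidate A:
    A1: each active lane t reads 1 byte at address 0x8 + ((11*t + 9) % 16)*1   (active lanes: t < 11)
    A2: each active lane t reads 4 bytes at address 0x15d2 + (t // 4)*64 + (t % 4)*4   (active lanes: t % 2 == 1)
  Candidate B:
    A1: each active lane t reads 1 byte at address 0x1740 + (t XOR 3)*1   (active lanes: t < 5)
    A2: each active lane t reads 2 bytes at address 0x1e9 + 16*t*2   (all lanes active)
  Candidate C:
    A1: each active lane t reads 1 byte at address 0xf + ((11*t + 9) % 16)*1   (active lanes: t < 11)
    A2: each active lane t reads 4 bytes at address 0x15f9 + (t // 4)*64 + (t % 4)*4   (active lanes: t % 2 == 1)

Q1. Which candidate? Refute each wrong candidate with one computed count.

B: A2 gives 9 transactions, not 4
C: A2 gives 5 transactions, not 4
A: all counts match (1,4)

Answer: A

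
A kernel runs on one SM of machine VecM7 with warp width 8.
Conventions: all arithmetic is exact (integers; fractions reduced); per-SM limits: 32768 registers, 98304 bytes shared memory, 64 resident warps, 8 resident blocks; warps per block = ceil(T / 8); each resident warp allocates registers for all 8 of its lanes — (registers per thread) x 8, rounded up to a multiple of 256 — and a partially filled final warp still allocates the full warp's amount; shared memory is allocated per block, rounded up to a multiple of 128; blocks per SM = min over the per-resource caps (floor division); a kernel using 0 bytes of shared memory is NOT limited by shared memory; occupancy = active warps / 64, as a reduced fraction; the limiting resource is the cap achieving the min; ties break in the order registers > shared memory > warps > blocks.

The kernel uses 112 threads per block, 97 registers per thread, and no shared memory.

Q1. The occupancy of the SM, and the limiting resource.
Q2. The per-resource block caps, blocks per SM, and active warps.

Answer: occupancy 7/16, limited by registers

registers: 2 blocks
shared memory: no limit (kernel uses none)
warps: 4 blocks
blocks: 8 blocks

Answer: 2 blocks, 28 active warps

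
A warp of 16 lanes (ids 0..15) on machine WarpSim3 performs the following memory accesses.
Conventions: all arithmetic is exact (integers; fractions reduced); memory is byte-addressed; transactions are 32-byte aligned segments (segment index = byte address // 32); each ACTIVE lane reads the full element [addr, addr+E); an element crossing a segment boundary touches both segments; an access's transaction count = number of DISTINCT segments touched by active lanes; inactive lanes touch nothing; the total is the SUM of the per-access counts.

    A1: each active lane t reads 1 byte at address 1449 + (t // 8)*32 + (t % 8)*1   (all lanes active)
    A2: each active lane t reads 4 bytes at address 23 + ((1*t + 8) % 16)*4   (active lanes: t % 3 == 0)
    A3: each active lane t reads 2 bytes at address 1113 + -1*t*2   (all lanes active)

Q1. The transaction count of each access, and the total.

A1: 2 transactions
A2: 3 transactions
A3: 2 transactions

Answer: 2,3,2; total 7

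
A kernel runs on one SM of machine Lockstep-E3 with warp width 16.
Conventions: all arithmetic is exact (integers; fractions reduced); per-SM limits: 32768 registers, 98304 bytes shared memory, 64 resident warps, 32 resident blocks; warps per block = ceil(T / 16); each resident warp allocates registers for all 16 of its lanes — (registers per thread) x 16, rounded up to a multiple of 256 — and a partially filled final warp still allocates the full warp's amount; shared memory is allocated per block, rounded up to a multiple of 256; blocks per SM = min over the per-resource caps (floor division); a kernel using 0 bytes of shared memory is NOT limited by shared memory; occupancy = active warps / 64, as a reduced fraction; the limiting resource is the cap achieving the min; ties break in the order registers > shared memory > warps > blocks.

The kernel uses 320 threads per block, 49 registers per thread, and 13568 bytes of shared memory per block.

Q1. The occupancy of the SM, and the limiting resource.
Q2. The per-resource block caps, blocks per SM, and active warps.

Answer: occupancy 5/16, limited by registers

registers: 1 block
shared memory: 7 blocks
warps: 3 blocks
blocks: 32 blocks

Answer: 1 block, 20 active warps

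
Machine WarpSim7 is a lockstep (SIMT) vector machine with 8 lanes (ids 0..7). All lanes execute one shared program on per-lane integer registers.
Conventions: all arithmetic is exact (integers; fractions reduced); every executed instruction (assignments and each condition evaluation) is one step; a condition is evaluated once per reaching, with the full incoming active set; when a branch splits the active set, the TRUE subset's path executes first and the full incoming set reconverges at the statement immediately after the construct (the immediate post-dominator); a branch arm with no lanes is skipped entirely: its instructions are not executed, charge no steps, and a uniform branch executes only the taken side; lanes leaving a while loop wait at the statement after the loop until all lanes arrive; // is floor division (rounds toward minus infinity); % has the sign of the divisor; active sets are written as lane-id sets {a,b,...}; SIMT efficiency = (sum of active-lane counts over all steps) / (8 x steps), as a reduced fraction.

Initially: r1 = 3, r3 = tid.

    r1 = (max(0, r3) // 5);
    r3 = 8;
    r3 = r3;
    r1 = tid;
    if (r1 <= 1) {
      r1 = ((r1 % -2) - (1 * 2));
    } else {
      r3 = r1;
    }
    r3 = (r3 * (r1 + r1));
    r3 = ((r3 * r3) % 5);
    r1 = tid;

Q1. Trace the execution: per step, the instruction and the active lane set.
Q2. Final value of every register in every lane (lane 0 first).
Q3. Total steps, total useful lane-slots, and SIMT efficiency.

step 0: r1 <- (max(0, r3) // 5)      {0,1,2,3,4,5,6,7}
step 1: r3 <- 8                      {0,1,2,3,4,5,6,7}
step 2: r3 <- r3                     {0,1,2,3,4,5,6,7}
step 3: r1 <- tid                    {0,1,2,3,4,5,6,7}
step 4: eval (r1 <= 1)               {0,1,2,3,4,5,6,7}
step 5: r1 <- ((r1 % -2) - (1 * 2))  {0,1}
step 6: r3 <- r1                     {2,3,4,5,6,7}
step 7: r3 <- (r3 * (r1 + r1))       {0,1,2,3,4,5,6,7}
step 8: r3 <- ((r3 * r3) % 5)        {0,1,2,3,4,5,6,7}
step 9: r1 <- tid                    {0,1,2,3,4,5,6,7}

Answer: 10 steps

r1: 0,1,2,3,4,5,6,7
r3: 4,4,4,4,4,0,4,4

steps = 10; useful = 72; efficiency = 72/80 = 9/10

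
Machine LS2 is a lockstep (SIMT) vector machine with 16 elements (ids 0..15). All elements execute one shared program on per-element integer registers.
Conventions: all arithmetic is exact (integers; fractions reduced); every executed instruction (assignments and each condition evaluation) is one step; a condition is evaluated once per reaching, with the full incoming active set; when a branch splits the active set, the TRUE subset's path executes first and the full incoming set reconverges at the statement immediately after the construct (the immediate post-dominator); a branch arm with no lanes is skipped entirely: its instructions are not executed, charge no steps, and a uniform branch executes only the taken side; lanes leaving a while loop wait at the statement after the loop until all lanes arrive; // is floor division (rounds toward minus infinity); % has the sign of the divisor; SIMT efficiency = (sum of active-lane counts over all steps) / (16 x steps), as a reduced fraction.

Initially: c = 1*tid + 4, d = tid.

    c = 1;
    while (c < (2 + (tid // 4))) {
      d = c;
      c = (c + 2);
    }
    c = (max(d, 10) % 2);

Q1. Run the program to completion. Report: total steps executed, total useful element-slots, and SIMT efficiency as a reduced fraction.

Answer: 9 steps, 120 useful, 5/6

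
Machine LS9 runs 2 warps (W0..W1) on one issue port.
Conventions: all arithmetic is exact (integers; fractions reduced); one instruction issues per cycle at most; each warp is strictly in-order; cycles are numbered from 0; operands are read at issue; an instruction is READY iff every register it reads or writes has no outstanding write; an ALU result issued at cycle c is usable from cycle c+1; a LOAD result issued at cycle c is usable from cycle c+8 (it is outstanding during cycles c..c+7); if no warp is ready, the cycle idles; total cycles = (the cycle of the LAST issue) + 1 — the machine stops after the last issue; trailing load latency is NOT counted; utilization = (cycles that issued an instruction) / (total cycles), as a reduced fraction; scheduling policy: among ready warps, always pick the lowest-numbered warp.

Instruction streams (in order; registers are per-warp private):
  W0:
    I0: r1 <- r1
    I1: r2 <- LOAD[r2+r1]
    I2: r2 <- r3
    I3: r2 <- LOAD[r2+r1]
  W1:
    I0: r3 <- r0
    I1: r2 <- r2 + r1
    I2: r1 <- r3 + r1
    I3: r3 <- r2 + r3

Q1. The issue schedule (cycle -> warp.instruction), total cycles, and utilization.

cycle 0: W0.I0
cycle 1: W0.I1
cycle 2: W1.I0
cycle 3: W1.I1
cycle 4: W1.I2
cycle 5: W1.I3
cycle 6: idle
cycle 7: idle
cycle 8: idle
cycle 9: W0.I2
cycle 10: W0.I3

Answer: 11 cycles, utilization 8/11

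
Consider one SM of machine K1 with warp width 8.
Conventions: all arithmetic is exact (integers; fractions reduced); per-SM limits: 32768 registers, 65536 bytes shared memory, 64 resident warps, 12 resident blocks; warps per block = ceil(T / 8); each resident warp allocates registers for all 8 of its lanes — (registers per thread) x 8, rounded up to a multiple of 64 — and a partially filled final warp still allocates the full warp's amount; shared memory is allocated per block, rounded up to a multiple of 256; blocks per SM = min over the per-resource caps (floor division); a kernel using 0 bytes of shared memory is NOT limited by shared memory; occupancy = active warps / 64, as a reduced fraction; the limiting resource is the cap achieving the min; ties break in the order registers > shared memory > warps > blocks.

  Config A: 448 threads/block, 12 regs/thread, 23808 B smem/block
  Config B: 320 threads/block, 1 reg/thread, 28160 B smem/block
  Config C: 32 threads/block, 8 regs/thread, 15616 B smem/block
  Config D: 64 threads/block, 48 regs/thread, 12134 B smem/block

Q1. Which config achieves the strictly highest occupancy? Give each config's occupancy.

occupancies: A 7/8, B 5/8, C 1/4, D 5/8

Answer: A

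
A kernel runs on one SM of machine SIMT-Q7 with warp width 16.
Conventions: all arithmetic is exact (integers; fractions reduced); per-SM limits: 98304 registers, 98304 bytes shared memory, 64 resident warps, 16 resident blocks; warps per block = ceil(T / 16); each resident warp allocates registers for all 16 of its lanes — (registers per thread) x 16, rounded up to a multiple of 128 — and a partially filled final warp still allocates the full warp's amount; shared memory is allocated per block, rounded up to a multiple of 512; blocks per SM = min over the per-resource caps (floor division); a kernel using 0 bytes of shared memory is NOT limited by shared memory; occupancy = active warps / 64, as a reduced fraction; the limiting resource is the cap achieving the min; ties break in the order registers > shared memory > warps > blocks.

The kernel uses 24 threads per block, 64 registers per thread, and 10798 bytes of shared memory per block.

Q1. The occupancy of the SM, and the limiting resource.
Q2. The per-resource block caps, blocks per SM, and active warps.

Answer: occupancy 1/4, limited by shared memory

registers: 48 blocks
shared memory: 8 blocks
warps: 32 blocks
blocks: 16 blocks

Answer: 8 blocks, 16 active warps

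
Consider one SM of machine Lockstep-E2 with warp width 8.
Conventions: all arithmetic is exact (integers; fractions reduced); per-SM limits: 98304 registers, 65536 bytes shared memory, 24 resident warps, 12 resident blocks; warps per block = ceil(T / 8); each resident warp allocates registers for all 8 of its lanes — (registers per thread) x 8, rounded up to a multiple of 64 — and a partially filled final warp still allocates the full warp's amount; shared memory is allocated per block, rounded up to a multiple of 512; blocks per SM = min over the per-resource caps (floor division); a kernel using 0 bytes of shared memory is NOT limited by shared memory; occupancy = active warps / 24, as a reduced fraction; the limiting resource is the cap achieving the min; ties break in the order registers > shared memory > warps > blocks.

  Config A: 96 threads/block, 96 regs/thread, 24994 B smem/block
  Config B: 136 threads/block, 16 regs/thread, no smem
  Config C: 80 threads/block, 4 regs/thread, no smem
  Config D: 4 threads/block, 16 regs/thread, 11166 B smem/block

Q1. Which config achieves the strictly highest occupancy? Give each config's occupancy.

occupancies: A 1, B 17/24, C 5/6, D 5/24

Answer: A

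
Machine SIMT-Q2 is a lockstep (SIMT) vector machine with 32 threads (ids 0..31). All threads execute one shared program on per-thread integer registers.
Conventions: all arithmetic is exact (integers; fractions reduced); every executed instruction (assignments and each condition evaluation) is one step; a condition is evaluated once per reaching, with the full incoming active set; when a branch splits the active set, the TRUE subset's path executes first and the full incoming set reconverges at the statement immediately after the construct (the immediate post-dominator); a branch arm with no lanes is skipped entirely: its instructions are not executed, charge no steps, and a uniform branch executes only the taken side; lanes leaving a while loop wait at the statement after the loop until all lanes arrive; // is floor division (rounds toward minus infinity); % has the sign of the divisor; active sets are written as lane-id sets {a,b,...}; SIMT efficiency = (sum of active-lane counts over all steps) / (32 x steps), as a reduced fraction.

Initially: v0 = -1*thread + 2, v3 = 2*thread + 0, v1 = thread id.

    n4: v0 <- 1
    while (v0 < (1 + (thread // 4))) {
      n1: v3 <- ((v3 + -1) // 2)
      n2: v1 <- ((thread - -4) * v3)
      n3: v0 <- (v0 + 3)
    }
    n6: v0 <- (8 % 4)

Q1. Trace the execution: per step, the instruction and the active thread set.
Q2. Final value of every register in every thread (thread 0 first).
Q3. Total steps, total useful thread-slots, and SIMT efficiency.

step 0: v0 <- 1                      {0,1,2,3,4,5,6,7,8,9,10,11,12,13,14,15,16,17,18,19,20,21,22,23,24,25,26,27,28,29,30,31}
step 1: eval (v0 < (1 + (thread // 4))) {0,1,2,3,4,5,6,7,8,9,10,11,12,13,14,15,16,17,18,19,20,21,22,23,24,25,26,27,28,29,30,31}
step 2: v3 <- ((v3 + -1) // 2)       {4,5,6,7,8,9,10,11,12,13,14,15,16,17,18,19,20,21,22,23,24,25,26,27,28,29,30,31}
step 3: v1 <- ((thread - -4) * v3)   {4,5,6,7,8,9,10,11,12,13,14,15,16,17,18,19,20,21,22,23,24,25,26,27,28,29,30,31}
step 4: v0 <- (v0 + 3)               {4,5,6,7,8,9,10,11,12,13,14,15,16,17,18,19,20,21,22,23,24,25,26,27,28,29,30,31}
step 5: eval (v0 < (1 + (thread // 4))) {4,5,6,7,8,9,10,11,12,13,14,15,16,17,18,19,20,21,22,23,24,25,26,27,28,29,30,31}
step 6: v3 <- ((v3 + -1) // 2)       {16,17,18,19,20,21,22,23,24,25,26,27,28,29,30,31}
step 7: v1 <- ((thread - -4) * v3)   {16,17,18,19,20,21,22,23,24,25,26,27,28,29,30,31}
step 8: v0 <- (v0 + 3)               {16,17,18,19,20,21,22,23,24,25,26,27,28,29,30,31}
step 9: eval (v0 < (1 + (thread // 4))) {16,17,18,19,20,21,22,23,24,25,26,27,28,29,30,31}
step 10: v3 <- ((v3 + -1) // 2)       {28,29,30,31}
step 11: v1 <- ((thread - -4) * v3)   {28,29,30,31}
step 12: v0 <- (v0 + 3)               {28,29,30,31}
step 13: eval (v0 < (1 + (thread // 4))) {28,29,30,31}
step 14: v0 <- (8 % 4)                {0,1,2,3,4,5,6,7,8,9,10,11,12,13,14,15,16,17,18,19,20,21,22,23,24,25,26,27,28,29,30,31}

Answer: 15 steps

v0: 0,0,0,0,0,0,0,0,0,0,0,0,0,0,0,0,0,0,0,0,0,0,0,0,0,0,0,0,0,0,0,0
v3: 0,2,4,6,3,4,5,6,7,8,9,10,11,12,13,14,7,7,8,8,9,9,10,10,11,11,12,12,6,6,6,6
v1: 0,1,2,3,24,36,50,66,84,104,126,150,176,204,234,266,140,147,176,184,216,225,260,270,308,319,360,372,192,198,204,210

steps = 15; useful = 288; efficiency = 288/480 = 3/5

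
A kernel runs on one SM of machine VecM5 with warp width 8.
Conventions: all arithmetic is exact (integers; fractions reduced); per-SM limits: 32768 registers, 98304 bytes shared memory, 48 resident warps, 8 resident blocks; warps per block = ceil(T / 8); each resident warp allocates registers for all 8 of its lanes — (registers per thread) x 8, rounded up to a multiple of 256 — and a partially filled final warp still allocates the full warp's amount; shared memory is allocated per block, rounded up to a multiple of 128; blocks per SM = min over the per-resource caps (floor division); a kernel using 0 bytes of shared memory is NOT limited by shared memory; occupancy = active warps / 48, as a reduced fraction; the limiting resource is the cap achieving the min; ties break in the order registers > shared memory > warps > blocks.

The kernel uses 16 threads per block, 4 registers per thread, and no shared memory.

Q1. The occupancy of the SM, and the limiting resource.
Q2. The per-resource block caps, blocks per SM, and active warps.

Answer: occupancy 1/3, limited by blocks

registers: 64 blocks
shared memory: no limit (kernel uses none)
warps: 24 blocks
blocks: 8 blocks

Answer: 8 blocks, 16 active warps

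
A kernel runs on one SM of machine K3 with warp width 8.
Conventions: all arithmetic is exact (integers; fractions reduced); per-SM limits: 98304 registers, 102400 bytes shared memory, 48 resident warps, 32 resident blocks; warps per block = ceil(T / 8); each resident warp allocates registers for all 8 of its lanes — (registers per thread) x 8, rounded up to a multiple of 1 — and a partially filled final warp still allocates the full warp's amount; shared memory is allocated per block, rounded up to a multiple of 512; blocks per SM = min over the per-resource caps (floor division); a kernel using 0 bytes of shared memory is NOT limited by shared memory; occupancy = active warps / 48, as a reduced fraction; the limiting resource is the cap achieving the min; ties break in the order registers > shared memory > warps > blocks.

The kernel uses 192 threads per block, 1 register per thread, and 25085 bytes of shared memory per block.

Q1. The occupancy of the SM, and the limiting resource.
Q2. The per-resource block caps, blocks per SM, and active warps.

Answer: occupancy 1, limited by warps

registers: 512 blocks
shared memory: 4 blocks
warps: 2 blocks
blocks: 32 blocks

Answer: 2 blocks, 48 active warps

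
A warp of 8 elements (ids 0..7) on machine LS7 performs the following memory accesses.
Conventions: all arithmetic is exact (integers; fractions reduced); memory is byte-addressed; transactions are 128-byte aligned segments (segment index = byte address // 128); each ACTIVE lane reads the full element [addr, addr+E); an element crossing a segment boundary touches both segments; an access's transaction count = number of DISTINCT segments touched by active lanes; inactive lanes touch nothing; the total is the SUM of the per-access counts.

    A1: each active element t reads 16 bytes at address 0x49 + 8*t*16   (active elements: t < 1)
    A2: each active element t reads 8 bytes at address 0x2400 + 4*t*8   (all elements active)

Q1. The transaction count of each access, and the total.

A1: 1 transaction
A2: 2 transactions

Answer: 1,2; total 3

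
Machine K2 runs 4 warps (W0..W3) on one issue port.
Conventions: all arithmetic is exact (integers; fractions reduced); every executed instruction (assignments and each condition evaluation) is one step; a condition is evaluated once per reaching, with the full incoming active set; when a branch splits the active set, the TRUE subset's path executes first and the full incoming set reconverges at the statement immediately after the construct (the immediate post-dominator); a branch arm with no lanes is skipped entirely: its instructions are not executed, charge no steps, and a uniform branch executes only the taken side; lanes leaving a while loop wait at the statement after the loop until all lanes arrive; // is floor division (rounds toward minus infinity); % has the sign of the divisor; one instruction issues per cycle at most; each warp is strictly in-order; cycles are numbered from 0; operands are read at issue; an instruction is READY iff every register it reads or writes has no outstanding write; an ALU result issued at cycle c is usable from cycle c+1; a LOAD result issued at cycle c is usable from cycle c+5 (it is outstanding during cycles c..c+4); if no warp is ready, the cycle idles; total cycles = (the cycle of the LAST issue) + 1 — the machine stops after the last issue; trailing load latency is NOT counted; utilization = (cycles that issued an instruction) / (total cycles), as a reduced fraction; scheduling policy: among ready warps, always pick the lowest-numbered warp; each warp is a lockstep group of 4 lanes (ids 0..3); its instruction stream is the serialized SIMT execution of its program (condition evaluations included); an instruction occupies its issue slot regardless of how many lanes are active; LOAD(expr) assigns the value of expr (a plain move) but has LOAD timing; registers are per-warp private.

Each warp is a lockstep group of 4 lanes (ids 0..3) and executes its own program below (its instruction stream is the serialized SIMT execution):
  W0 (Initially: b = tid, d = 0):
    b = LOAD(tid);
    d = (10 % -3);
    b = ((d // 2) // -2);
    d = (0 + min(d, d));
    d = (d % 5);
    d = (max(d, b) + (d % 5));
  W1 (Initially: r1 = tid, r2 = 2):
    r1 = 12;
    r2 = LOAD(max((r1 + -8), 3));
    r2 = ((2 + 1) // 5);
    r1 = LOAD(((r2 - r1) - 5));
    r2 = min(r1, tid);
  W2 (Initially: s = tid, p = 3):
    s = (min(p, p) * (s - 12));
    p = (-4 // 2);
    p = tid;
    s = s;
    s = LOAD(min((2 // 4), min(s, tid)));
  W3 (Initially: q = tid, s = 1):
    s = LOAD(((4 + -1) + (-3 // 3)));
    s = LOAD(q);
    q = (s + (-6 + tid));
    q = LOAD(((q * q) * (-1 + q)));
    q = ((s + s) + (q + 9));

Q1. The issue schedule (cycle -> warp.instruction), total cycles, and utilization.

cycle 0: W0.I0
cycle 1: W0.I1
cycle 2: W1.I0
cycle 3: W1.I1
cycle 4: W2.I0
cycle 5: W0.I2
cycle 6: W0.I3
cycle 7: W0.I4
cycle 8: W0.I5
cycle 9: W1.I2
cycle 10: W1.I3
cycle 11: W2.I1
cycle 12: W2.I2
cycle 13: W2.I3
cycle 14: W2.I4
cycle 15: W1.I4
cycle 16: W3.I0
cycle 17: idle
cycle 18: idle
cycle 19: idle
cycle 20: idle
cycle 21: W3.I1
cycle 22: idle
cycle 23: idle
cycle 24: idle
cycle 25: idle
cycle 26: W3.I2
cycle 27: W3.I3
cycle 28: idle
cycle 29: idle
cycle 30: idle
cycle 31: idle
cycle 32: W3.I4

Answer: 33 cycles, utilization 7/11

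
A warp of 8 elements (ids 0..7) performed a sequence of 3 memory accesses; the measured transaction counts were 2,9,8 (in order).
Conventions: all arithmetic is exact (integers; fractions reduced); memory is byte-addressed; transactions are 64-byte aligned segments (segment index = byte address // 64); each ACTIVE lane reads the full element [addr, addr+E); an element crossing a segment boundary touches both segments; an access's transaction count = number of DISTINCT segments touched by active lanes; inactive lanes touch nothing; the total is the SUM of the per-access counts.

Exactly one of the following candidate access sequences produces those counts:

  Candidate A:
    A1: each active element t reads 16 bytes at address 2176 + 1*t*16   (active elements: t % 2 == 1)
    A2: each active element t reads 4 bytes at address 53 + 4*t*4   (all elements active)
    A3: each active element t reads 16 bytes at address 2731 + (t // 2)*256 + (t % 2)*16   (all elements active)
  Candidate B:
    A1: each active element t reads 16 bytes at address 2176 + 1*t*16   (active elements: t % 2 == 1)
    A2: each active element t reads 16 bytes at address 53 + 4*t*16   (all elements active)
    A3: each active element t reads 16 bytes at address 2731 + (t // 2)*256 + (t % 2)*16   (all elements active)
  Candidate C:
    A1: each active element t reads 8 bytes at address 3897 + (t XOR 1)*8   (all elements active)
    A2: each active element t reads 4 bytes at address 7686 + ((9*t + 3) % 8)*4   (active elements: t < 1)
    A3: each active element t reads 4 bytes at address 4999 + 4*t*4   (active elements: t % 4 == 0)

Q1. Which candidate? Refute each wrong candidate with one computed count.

A: A2 gives 3 transactions, not 9
C: A2 gives 1 transaction, not 9
B: all counts match (2,9,8)

Answer: B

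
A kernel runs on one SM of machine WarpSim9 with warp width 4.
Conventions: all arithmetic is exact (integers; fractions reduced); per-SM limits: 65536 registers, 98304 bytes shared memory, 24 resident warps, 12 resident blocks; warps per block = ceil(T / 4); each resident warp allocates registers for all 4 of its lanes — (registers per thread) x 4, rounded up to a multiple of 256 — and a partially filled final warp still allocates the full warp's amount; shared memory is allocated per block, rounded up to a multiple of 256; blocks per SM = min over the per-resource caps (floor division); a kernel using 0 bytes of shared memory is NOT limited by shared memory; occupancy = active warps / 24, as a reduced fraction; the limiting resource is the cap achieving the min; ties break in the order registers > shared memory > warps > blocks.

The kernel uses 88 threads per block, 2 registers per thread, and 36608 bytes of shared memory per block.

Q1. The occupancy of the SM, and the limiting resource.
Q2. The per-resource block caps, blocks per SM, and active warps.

Answer: occupancy 11/12, limited by warps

registers: 11 blocks
shared memory: 2 blocks
warps: 1 block
blocks: 12 blocks

Answer: 1 block, 22 active warps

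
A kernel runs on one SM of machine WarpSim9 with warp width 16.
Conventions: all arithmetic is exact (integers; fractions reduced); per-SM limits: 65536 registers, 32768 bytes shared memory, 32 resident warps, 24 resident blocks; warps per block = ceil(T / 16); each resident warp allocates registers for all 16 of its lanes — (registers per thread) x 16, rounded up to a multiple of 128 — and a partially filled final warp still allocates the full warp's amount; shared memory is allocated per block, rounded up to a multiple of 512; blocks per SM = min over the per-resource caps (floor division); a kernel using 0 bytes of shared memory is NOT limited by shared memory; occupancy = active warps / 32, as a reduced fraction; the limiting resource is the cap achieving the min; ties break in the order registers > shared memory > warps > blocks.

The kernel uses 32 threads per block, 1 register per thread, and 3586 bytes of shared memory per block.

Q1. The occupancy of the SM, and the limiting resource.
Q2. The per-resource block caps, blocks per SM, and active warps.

Answer: occupancy 1/2, limited by shared memory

registers: 256 blocks
shared memory: 8 blocks
warps: 16 blocks
blocks: 24 blocks

Answer: 8 blocks, 16 active warps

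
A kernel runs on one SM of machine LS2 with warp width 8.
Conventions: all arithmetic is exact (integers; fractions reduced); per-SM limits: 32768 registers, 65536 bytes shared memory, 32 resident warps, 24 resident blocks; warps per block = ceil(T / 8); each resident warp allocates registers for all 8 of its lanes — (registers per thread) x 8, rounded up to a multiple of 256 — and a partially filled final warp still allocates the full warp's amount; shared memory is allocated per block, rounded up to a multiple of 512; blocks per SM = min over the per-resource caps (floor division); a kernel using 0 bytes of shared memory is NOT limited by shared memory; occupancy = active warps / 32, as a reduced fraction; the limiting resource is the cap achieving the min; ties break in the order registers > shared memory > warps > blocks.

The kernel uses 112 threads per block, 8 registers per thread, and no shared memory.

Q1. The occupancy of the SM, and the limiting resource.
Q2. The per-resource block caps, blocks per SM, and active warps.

Answer: occupancy 7/8, limited by warps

registers: 9 blocks
shared memory: no limit (kernel uses none)
warps: 2 blocks
blocks: 24 blocks

Answer: 2 blocks, 28 active warps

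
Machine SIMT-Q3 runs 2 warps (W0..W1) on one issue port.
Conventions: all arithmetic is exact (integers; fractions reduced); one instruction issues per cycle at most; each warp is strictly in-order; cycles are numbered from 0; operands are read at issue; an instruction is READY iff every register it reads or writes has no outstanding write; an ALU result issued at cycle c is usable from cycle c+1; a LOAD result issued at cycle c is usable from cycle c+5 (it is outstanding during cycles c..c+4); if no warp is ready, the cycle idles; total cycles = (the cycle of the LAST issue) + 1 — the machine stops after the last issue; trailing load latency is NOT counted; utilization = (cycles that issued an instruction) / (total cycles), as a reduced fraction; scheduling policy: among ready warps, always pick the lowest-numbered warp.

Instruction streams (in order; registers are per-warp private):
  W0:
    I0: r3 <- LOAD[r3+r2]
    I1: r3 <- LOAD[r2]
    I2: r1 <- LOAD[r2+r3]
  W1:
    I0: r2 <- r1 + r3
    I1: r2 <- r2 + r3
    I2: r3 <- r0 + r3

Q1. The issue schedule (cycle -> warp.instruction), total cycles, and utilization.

cycle 0: W0.I0
cycle 1: W1.I0
cycle 2: W1.I1
cycle 3: W1.I2
cycle 4: idle
cycle 5: W0.I1
cycle 6: idle
cycle 7: idle
cycle 8: idle
cycle 9: idle
cycle 10: W0.I2

Answer: 11 cycles, utilization 6/11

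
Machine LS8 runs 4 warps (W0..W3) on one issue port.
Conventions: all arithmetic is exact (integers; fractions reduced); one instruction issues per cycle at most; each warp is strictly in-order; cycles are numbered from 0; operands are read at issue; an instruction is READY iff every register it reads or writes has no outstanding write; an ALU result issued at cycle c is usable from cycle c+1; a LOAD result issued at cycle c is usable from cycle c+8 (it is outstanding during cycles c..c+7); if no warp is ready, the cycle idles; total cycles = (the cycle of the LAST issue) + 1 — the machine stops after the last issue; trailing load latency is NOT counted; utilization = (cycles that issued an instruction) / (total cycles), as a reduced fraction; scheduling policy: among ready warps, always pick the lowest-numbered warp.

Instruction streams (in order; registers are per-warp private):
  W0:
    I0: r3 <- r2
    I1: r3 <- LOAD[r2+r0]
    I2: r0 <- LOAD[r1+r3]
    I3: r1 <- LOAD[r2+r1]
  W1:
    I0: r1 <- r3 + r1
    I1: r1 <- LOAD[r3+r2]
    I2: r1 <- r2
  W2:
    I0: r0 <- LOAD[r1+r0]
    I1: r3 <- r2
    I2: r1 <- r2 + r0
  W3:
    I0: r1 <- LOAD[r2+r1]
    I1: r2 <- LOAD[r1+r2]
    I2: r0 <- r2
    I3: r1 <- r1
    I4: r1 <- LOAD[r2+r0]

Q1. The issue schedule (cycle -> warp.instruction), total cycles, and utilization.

cycle 0: W0.I0
cycle 1: W0.I1
cycle 2: W1.I0
cycle 3: W1.I1
cycle 4: W2.I0
cycle 5: W2.I1
cycle 6: W3.I0
cycle 7: idle
cycle 8: idle
cycle 9: W0.I2
cycle 10: W0.I3
cycle 11: W1.I2
cycle 12: W2.I2
cycle 13: idle
cycle 14: W3.I1
cycle 15: idle
cycle 16: idle
cycle 17: idle
cycle 18: idle
cycle 19: idle
cycle 20: idle
cycle 21: idle
cycle 22: W3.I2
cycle 23: W3.I3
cycle 24: W3.I4

Answer: 25 cycles, utilization 3/5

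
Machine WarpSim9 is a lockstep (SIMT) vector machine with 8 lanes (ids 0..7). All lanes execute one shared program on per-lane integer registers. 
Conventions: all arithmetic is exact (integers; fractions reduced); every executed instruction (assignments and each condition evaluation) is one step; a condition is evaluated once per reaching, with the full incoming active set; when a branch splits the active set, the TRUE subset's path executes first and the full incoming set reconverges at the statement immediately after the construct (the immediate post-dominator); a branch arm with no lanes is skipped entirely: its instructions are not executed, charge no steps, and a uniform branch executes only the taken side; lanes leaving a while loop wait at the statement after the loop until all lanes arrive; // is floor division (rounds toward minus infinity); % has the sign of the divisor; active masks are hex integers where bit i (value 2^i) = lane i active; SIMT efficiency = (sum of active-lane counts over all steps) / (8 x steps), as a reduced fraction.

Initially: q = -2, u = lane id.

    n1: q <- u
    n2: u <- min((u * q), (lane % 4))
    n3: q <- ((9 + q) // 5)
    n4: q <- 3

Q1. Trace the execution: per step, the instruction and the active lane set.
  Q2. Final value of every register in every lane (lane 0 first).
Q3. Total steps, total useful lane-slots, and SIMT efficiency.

step 0: q <- u                       0xff
step 1: u <- min((u * q), (lane % 4)) 0xff
step 2: q <- ((9 + q) // 5)          0xff
step 3: q <- 3                       0xff

Answer: 4 steps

q: 3,3,3,3,3,3,3,3
u: 0,1,2,3,0,1,2,3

steps = 4; useful = 32; efficiency = 32/32 = 1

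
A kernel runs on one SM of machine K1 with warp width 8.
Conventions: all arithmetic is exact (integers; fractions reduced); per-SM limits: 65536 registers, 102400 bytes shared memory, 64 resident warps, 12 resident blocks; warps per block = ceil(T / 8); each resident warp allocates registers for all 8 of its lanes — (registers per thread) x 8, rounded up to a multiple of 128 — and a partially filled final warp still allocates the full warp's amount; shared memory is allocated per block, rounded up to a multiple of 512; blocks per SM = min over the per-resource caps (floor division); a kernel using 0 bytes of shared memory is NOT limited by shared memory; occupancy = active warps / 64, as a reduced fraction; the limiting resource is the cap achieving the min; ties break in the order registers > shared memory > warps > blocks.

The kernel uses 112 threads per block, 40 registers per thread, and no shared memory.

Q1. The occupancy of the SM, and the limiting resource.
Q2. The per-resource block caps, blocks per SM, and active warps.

Answer: occupancy 7/8, limited by warps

registers: 12 blocks
shared memory: no limit (kernel uses none)
warps: 4 blocks
blocks: 12 blocks

Answer: 4 blocks, 56 active warps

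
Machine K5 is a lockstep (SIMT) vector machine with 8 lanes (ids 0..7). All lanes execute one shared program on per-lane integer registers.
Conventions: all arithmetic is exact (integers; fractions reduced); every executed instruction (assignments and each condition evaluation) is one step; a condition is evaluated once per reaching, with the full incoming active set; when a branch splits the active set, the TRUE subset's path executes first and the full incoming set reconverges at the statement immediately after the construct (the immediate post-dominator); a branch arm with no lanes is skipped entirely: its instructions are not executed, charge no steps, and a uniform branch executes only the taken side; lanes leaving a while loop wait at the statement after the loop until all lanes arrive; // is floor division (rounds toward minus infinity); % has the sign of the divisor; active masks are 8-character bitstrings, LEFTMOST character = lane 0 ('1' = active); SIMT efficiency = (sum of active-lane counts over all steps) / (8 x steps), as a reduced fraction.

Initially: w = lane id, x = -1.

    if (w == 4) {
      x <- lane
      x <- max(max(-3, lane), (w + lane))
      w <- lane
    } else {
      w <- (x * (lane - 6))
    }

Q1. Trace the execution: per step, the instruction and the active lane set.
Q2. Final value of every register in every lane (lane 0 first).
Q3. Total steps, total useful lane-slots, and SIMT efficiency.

step 0: eval (w == 4)                11111111
step 1: x <- lane                    00001000
step 2: x <- max(max(-3, lane), (w + lane)) 00001000
step 3: w <- lane                    00001000
step 4: w <- (x * (lane - 6))        11110111

Answer: 5 steps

w: 6,5,4,3,4,1,0,-1
x: -1,-1,-1,-1,8,-1,-1,-1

steps = 5; useful = 18; efficiency = 18/40 = 9/20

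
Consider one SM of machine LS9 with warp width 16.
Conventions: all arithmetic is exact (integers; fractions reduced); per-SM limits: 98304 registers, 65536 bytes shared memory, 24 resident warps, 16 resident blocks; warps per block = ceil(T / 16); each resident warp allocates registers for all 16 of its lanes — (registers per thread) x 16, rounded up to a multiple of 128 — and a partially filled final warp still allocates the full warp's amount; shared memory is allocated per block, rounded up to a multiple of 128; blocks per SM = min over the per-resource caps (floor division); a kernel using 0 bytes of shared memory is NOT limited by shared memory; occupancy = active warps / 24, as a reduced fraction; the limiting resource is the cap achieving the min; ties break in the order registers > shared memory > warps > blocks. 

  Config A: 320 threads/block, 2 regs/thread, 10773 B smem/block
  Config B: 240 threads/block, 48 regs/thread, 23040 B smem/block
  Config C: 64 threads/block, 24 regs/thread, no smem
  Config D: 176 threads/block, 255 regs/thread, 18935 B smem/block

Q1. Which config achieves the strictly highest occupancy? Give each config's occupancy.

occupancies: A 5/6, B 5/8, C 1, D 11/12

Answer: C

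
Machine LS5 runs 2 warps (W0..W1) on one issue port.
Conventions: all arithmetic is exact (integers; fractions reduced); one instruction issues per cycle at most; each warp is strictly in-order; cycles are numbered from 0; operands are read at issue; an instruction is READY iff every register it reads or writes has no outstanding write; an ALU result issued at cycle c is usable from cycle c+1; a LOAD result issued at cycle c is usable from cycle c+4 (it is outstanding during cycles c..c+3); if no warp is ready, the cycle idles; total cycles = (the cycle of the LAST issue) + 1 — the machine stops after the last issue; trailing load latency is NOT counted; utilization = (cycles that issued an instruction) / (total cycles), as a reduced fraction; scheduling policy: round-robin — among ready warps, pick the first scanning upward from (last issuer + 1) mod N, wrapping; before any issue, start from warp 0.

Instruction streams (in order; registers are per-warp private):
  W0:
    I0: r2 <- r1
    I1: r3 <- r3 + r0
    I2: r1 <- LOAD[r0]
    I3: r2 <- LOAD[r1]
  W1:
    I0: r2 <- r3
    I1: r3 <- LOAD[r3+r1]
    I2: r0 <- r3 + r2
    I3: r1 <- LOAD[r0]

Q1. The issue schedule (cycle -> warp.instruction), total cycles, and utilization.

cycle 0: W0.I0
cycle 1: W1.I0
cycle 2: W0.I1
cycle 3: W1.I1
cycle 4: W0.I2
cycle 5: idle
cycle 6: idle
cycle 7: W1.I2
cycle 8: W0.I3
cycle 9: W1.I3

Answer: 10 cycles, utilization 4/5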